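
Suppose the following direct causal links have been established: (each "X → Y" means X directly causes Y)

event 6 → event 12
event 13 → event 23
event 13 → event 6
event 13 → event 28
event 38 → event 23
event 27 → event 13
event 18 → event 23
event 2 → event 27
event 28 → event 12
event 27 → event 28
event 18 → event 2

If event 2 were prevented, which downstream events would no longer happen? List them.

event 12, event 13, event 27, event 28, event 6

Downstream of event 2: event 27, event 13, event 23, event 6, event 28, event 12.
Of those, still caused via another path: event 23.
The remainder have no surviving cause.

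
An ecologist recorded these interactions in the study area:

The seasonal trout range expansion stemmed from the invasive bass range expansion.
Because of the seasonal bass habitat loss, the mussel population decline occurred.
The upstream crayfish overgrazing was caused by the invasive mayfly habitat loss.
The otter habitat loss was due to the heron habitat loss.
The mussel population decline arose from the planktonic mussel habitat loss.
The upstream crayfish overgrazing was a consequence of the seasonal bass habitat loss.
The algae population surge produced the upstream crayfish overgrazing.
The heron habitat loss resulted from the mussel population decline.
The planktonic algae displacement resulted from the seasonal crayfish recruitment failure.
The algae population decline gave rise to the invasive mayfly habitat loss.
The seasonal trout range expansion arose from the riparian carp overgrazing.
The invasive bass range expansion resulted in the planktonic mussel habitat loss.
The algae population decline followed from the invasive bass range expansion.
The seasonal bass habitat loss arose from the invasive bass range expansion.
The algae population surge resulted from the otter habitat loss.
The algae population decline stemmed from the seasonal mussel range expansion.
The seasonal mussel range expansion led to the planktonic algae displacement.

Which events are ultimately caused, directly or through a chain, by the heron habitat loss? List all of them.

Direct effects: the otter habitat loss.
2 steps out: the algae population surge.
3 steps out: the upstream crayfish overgrazing.
Not reachable from it: the invasive bass range expansion, the seasonal mussel range expansion, the seasonal bass habitat loss, the planktonic mussel habitat loss, the algae population decline, the seasonal crayfish recruitment failure, the mussel population decline, the riparian carp overgrazing, the planktonic algae displacement, the seasonal trout range expansion, the invasive mayfly habitat loss.

the algae population surge, the otter habitat loss, the upstream crayfish overgrazing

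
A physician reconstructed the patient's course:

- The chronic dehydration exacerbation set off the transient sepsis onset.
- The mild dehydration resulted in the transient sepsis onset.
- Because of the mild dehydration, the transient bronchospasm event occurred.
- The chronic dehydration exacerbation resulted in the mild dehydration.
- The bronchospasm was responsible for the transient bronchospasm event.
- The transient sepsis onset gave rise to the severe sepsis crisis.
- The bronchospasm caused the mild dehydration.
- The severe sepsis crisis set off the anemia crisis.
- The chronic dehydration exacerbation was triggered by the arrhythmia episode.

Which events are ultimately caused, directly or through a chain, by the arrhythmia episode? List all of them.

Direct effects: the chronic dehydration exacerbation.
2 steps out: the mild dehydration, the transient sepsis onset.
3 steps out: the severe sepsis crisis, the transient bronchospasm event.
4 steps out: the anemia crisis.
Not reachable from it: the bronchospasm.

the anemia crisis, the chronic dehydration exacerbation, the mild dehydration, the severe sepsis crisis, the transient bronchospasm event, the transient sepsis onset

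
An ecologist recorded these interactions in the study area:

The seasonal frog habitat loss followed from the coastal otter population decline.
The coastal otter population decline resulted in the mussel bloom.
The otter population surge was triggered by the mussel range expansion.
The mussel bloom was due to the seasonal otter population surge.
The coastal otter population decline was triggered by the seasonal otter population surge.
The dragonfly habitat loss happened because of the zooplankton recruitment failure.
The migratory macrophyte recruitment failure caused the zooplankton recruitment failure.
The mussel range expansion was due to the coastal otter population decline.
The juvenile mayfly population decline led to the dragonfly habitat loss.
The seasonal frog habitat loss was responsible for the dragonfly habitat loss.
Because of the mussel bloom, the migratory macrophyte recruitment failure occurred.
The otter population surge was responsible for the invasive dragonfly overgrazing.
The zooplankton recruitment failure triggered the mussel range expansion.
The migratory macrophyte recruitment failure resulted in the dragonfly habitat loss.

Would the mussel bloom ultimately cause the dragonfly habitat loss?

There is a causal chain: the mussel bloom → the migratory macrophyte recruitment failure → the dragonfly habitat loss.

Yes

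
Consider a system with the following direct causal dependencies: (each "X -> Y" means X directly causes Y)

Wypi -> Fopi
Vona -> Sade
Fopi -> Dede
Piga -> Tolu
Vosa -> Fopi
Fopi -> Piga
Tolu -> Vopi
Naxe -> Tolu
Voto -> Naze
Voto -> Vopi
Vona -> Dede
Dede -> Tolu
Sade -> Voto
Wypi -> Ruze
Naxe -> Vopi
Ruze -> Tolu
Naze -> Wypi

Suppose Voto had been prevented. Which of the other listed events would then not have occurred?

Downstream of Voto: Naze, Wypi, Fopi, Dede, Ruze, Piga, Tolu, Vopi.
Of those, still caused via another path: Fopi, Dede, Piga, Tolu, Vopi.
The remainder have no surviving cause.

Naze, Ruze, Wypi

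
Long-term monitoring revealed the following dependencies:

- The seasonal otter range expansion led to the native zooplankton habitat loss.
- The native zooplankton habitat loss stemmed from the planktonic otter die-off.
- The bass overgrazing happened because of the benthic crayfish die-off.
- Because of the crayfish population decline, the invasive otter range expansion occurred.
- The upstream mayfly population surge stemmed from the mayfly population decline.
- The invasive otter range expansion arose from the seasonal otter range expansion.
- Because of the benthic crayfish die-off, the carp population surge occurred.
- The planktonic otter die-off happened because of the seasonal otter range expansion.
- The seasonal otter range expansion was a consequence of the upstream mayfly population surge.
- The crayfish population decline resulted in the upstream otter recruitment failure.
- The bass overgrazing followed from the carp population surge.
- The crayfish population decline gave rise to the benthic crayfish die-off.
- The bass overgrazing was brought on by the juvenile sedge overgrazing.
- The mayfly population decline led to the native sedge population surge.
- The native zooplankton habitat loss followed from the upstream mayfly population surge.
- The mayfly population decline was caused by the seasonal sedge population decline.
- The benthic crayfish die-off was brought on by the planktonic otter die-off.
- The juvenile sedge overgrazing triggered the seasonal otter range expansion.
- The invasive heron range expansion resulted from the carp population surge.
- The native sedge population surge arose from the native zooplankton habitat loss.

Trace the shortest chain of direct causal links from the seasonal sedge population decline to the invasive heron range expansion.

the seasonal sedge population decline → the mayfly population decline
the mayfly population decline → the upstream mayfly population surge
the upstream mayfly population surge → the seasonal otter range expansion
the seasonal otter range expansion → the planktonic otter die-off
the planktonic otter die-off → the benthic crayfish die-off
the benthic crayfish die-off → the carp population surge
the carp population surge → the invasive heron range expansion
Length: 7 steps.

the seasonal sedge population decline → the mayfly population decline → the upstream mayfly population surge → the seasonal otter range expansion → the planktonic otter die-off → the benthic crayfish die-off → the carp population surge → the invasive heron range expansion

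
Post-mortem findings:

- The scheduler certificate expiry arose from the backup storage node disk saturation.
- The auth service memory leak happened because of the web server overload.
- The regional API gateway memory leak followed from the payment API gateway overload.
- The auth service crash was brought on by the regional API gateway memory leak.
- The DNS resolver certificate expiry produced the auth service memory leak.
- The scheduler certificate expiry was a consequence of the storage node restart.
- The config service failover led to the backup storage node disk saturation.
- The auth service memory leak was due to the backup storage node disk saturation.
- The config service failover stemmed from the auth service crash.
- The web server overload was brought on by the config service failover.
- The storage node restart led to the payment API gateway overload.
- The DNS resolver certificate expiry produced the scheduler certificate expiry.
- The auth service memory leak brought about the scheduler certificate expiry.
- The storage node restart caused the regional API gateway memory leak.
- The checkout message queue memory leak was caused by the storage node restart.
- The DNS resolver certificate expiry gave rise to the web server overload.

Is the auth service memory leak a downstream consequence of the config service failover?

There is a causal chain: the config service failover → the backup storage node disk saturation → the auth service memory leak.

Yes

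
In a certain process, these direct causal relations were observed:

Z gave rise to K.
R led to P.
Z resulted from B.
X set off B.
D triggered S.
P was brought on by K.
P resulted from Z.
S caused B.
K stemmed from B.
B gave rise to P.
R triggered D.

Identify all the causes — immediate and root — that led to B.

D, R, S, X

Immediate causes of B: S, X.
Further upstream: R, D.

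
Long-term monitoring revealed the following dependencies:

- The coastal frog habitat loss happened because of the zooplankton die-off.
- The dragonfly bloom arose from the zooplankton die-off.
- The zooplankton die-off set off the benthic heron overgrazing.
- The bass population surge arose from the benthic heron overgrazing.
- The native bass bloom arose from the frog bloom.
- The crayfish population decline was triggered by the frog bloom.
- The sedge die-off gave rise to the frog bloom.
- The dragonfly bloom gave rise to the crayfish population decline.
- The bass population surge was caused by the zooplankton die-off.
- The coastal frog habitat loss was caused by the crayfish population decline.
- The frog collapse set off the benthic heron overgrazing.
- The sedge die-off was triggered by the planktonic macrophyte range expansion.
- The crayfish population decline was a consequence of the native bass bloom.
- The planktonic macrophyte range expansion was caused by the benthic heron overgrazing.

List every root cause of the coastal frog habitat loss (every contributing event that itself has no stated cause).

Tracing upstream from the coastal frog habitat loss: the coastal frog habitat loss ← the crayfish population decline ← the frog bloom ← the sedge die-off ← the planktonic macrophyte range expansion ← the benthic heron overgrazing ← the frog collapse.
A separate upstream branch: the coastal frog habitat loss ← the zooplankton die-off.
Each of those chain origins has no stated cause.

the frog collapse, the zooplankton die-off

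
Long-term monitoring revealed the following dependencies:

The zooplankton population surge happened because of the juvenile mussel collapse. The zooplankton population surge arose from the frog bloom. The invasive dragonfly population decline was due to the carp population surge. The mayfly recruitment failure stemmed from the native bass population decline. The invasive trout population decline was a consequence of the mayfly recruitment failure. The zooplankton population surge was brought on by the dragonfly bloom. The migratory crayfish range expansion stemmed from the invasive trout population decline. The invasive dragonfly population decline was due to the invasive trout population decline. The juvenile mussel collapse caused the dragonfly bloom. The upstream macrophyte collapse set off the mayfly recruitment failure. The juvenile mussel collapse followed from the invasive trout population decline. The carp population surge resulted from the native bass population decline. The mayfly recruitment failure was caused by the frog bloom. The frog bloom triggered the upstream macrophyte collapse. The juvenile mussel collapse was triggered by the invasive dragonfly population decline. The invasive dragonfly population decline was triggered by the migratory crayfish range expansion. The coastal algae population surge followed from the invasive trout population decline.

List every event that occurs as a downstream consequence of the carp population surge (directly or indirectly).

the dragonfly bloom, the invasive dragonfly population decline, the juvenile mussel collapse, the zooplankton population surge

Direct effects: the invasive dragonfly population decline.
2 steps out: the juvenile mussel collapse.
3 steps out: the dragonfly bloom, the zooplankton population surge.
Not reachable from it: the frog bloom, the native bass population decline, the upstream macrophyte collapse, the mayfly recruitment failure, the invasive trout population decline, the migratory crayfish range expansion, the coastal algae population surge.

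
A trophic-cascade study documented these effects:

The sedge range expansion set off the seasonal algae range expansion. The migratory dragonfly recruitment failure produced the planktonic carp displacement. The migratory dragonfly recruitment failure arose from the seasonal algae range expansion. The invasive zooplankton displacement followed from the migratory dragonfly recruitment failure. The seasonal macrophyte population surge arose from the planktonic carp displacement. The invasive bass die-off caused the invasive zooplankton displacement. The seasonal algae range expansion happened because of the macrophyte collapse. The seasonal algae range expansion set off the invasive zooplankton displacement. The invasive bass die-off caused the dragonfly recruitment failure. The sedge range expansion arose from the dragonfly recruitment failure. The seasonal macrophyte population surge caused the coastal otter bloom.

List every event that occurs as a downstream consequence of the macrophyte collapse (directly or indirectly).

the coastal otter bloom, the invasive zooplankton displacement, the migratory dragonfly recruitment failure, the planktonic carp displacement, the seasonal algae range expansion, the seasonal macrophyte population surge

Direct effects: the seasonal algae range expansion.
2 steps out: the migratory dragonfly recruitment failure, the invasive zooplankton displacement.
3 steps out: the planktonic carp displacement.
4 steps out: the seasonal macrophyte population surge.
5 steps out: the coastal otter bloom.
Not reachable from it: the invasive bass die-off, the dragonfly recruitment failure, the sedge range expansion.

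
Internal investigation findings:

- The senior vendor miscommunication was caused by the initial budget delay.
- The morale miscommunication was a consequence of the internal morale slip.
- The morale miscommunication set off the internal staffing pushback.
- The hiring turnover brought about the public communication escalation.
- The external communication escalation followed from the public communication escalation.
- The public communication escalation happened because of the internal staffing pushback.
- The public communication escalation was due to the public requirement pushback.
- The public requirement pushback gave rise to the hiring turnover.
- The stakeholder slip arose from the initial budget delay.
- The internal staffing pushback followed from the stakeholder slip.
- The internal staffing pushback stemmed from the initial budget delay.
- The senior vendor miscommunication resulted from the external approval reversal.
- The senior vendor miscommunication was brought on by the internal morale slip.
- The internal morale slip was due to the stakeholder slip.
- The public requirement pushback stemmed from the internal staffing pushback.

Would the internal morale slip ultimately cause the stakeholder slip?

No

The internal morale slip leads to the senior vendor miscommunication, the morale miscommunication, the internal staffing pushback, the public requirement pushback, the hiring turnover, the public communication escalation, the external communication escalation; the stakeholder slip is not among them.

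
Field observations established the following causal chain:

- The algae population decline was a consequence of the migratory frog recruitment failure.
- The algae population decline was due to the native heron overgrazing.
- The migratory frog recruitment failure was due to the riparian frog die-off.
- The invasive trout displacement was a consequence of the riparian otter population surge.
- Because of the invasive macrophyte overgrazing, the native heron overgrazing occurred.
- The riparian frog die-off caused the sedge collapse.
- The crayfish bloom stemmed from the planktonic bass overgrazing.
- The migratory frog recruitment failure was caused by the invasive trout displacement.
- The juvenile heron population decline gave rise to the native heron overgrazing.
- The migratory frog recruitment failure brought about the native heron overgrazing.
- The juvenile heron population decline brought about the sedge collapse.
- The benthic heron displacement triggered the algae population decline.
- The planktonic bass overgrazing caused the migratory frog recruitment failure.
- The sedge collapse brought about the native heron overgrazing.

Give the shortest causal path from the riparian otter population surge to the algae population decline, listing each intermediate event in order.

the riparian otter population surge → the invasive trout displacement → the migratory frog recruitment failure → the algae population decline

the riparian otter population surge → the invasive trout displacement
the invasive trout displacement → the migratory frog recruitment failure
the migratory frog recruitment failure → the algae population decline
Length: 3 steps.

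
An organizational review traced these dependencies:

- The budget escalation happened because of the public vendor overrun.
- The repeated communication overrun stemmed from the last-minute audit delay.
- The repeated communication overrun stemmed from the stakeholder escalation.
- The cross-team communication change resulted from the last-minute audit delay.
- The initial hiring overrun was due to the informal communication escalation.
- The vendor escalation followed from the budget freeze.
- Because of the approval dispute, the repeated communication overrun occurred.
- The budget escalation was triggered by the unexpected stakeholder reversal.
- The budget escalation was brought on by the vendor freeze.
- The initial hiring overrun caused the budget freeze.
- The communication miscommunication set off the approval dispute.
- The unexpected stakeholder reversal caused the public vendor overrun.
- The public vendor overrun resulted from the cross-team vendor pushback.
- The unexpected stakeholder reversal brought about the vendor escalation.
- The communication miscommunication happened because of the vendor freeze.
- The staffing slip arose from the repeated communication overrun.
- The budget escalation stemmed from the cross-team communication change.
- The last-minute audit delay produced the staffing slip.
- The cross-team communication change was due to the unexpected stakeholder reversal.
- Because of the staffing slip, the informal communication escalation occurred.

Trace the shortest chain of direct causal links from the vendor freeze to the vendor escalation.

the vendor freeze → the communication miscommunication
the communication miscommunication → the approval dispute
the approval dispute → the repeated communication overrun
the repeated communication overrun → the staffing slip
the staffing slip → the informal communication escalation
the informal communication escalation → the initial hiring overrun
the initial hiring overrun → the budget freeze
the budget freeze → the vendor escalation
Length: 8 steps.

the vendor freeze → the communication miscommunication → the approval dispute → the repeated communication overrun → the staffing slip → the informal communication escalation → the initial hiring overrun → the budget freeze → the vendor escalation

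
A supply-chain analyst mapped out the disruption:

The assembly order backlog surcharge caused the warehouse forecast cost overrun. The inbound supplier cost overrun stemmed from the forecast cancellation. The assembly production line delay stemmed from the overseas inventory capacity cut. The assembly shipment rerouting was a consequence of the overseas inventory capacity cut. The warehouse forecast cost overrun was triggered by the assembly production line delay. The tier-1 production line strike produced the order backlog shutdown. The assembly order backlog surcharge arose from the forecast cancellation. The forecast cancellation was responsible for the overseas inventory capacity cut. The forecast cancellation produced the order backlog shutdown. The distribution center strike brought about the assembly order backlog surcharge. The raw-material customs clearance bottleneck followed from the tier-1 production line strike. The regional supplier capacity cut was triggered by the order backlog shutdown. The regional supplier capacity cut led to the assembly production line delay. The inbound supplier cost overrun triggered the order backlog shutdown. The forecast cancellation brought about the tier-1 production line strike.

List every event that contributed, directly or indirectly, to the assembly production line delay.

the forecast cancellation, the inbound supplier cost overrun, the order backlog shutdown, the overseas inventory capacity cut, the regional supplier capacity cut, the tier-1 production line strike

Immediate causes of the assembly production line delay: the overseas inventory capacity cut, the regional supplier capacity cut.
Further upstream: the forecast cancellation, the tier-1 production line strike, the inbound supplier cost overrun, the order backlog shutdown.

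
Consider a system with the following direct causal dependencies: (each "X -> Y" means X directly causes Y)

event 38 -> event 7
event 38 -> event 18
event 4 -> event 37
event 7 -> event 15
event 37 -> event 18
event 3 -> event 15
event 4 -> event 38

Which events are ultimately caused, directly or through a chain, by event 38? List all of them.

Direct effects: event 7, event 18.
2 steps out: event 15.
Not reachable from it: event 4, event 37, event 3.

event 15, event 18, event 7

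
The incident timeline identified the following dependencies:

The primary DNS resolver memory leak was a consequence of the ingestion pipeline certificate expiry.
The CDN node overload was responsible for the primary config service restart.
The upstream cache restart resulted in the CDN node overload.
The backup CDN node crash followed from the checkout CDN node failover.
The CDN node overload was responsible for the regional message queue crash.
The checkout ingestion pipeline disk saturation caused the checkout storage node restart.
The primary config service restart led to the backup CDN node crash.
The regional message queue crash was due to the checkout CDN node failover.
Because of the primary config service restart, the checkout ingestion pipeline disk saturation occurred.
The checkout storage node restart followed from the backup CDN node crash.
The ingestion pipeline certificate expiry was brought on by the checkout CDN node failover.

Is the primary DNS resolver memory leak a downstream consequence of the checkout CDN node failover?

Yes

There is a causal chain: the checkout CDN node failover → the ingestion pipeline certificate expiry → the primary DNS resolver memory leak.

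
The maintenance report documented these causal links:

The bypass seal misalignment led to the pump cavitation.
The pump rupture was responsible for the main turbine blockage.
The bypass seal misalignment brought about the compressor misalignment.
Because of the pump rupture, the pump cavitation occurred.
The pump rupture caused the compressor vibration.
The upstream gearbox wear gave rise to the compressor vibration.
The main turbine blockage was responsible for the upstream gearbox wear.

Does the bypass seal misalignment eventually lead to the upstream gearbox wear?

No

The bypass seal misalignment leads to the compressor misalignment, the pump cavitation; the upstream gearbox wear is not among them.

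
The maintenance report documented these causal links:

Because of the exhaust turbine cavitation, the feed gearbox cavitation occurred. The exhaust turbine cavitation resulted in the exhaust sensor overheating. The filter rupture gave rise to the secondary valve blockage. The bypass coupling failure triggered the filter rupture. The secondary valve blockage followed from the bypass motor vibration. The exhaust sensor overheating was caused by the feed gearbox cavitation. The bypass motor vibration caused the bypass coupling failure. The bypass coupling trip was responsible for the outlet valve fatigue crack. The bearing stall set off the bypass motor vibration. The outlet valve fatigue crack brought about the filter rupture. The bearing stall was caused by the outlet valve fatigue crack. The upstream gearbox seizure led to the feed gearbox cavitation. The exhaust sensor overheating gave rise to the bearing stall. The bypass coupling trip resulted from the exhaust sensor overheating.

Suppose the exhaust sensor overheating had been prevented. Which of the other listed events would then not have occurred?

the bearing stall, the bypass coupling failure, the bypass coupling trip, the bypass motor vibration, the filter rupture, the outlet valve fatigue crack, the secondary valve blockage

Downstream of the exhaust sensor overheating: the bypass coupling trip, the outlet valve fatigue crack, the bearing stall, the bypass motor vibration, the bypass coupling failure, the filter rupture, the secondary valve blockage.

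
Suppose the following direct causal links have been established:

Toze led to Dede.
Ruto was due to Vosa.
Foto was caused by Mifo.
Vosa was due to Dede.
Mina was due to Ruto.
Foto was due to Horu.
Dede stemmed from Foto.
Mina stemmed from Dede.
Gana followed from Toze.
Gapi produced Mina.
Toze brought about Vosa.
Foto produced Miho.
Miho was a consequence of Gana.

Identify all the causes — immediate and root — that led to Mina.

Dede, Foto, Gapi, Horu, Mifo, Ruto, Toze, Vosa

Immediate causes of Mina: Gapi, Dede, Ruto.
Further upstream: Mifo, Horu, Foto, Toze, Vosa.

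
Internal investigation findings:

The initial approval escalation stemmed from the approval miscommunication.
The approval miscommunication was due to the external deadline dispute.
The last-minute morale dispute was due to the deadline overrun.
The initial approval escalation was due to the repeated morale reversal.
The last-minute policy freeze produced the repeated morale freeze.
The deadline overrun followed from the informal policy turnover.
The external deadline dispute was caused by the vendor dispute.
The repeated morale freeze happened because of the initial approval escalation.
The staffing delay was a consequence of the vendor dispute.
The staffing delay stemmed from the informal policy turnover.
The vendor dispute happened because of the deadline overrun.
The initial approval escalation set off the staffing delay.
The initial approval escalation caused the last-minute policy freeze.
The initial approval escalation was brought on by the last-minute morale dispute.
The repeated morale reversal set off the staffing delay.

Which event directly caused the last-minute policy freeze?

the initial approval escalation

Upstream contributors include the informal policy turnover, the deadline overrun, the vendor dispute, the external deadline dispute, the approval miscommunication, the repeated morale reversal, the last-minute morale dispute, but only the initial approval escalation feeds directly into the last-minute policy freeze.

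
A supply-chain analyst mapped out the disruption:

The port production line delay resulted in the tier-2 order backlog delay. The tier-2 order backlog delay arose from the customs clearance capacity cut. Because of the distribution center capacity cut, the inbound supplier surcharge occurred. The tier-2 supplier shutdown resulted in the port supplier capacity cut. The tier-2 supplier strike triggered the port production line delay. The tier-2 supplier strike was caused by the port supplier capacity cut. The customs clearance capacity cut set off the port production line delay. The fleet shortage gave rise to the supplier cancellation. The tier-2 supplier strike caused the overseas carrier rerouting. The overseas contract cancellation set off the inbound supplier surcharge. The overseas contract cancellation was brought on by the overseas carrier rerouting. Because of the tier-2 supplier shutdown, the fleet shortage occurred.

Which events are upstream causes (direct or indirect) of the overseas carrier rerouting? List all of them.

the port supplier capacity cut, the tier-2 supplier shutdown, the tier-2 supplier strike

Immediate cause of the overseas carrier rerouting: the tier-2 supplier strike.
Further upstream: the tier-2 supplier shutdown, the port supplier capacity cut.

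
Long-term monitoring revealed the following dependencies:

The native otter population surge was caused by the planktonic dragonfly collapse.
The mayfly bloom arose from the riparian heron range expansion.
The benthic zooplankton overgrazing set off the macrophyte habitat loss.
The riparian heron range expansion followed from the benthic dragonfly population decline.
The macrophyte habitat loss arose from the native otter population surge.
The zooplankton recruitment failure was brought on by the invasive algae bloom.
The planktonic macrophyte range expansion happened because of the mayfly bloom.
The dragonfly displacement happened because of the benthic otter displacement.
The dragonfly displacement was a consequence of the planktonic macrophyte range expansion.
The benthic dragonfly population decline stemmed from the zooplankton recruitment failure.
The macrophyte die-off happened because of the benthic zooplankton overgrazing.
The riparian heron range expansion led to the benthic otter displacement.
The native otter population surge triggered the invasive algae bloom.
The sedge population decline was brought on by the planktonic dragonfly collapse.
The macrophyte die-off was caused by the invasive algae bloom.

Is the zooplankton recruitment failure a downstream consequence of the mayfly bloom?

No

The mayfly bloom leads to the planktonic macrophyte range expansion, the dragonfly displacement; the zooplankton recruitment failure is not among them.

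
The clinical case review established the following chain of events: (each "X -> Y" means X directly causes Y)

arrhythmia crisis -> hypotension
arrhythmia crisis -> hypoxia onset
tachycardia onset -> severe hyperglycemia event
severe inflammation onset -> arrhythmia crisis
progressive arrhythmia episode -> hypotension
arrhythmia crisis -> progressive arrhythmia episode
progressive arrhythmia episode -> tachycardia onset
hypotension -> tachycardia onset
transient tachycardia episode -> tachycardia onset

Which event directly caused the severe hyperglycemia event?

Upstream contributors include the severe inflammation onset, the arrhythmia crisis, the progressive arrhythmia episode, the hypotension, the transient tachycardia episode, but only the tachycardia onset feeds directly into the severe hyperglycemia event.

the tachycardia onset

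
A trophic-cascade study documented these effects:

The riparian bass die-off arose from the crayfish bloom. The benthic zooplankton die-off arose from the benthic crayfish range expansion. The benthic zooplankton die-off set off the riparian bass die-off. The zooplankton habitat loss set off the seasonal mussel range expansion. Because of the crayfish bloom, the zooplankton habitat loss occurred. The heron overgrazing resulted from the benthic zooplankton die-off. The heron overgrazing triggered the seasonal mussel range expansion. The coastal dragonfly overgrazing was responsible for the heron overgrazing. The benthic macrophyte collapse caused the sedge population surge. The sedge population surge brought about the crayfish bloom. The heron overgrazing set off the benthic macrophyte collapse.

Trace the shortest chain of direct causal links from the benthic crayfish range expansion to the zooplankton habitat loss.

the benthic crayfish range expansion → the benthic zooplankton die-off
the benthic zooplankton die-off → the heron overgrazing
the heron overgrazing → the benthic macrophyte collapse
the benthic macrophyte collapse → the sedge population surge
the sedge population surge → the crayfish bloom
the crayfish bloom → the zooplankton habitat loss
Length: 6 steps.

the benthic crayfish range expansion → the benthic zooplankton die-off → the heron overgrazing → the benthic macrophyte collapse → the sedge population surge → the crayfish bloom → the zooplankton habitat loss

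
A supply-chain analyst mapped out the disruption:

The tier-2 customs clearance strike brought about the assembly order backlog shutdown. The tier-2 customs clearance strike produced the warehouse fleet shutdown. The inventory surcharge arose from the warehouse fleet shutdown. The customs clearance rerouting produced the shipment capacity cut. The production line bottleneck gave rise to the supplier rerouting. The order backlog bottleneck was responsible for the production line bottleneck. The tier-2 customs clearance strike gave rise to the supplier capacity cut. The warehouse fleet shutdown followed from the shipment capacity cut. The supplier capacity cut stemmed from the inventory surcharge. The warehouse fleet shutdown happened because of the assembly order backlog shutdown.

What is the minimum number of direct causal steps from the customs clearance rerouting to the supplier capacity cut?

Shortest chain: the customs clearance rerouting → the shipment capacity cut → the warehouse fleet shutdown → the inventory surcharge → the supplier capacity cut.

4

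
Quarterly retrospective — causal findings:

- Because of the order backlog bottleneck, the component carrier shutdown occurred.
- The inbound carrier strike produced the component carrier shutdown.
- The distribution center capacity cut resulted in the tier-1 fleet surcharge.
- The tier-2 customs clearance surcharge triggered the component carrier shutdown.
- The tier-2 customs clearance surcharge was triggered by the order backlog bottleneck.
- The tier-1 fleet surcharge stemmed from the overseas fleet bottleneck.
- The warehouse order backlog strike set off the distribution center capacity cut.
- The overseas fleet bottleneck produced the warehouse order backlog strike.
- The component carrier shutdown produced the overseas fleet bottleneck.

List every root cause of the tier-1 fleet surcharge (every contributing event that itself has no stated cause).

Tracing upstream from the tier-1 fleet surcharge: the tier-1 fleet surcharge ← the overseas fleet bottleneck ← the component carrier shutdown ← the order backlog bottleneck.
A separate upstream branch: the tier-1 fleet surcharge ← the overseas fleet bottleneck ← the component carrier shutdown ← the inbound carrier strike.
Each of those chain origins has no stated cause.

the inbound carrier strike, the order backlog bottleneck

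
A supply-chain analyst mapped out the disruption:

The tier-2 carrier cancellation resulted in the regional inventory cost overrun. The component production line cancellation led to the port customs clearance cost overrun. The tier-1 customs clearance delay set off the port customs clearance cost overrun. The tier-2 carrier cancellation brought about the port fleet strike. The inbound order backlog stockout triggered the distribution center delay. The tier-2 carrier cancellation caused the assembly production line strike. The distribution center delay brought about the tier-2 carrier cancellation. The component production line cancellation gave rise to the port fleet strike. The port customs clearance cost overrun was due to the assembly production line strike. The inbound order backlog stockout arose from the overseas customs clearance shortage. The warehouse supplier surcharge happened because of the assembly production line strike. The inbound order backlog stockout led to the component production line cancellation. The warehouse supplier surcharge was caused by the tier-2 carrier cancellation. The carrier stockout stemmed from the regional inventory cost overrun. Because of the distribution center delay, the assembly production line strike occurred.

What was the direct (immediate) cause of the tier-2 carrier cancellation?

the distribution center delay

Upstream contributors include the overseas customs clearance shortage, the inbound order backlog stockout, but only the distribution center delay feeds directly into the tier-2 carrier cancellation.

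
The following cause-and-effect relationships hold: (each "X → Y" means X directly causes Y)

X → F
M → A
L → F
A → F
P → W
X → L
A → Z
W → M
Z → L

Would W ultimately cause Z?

Yes

There is a causal chain: W → M → A → Z.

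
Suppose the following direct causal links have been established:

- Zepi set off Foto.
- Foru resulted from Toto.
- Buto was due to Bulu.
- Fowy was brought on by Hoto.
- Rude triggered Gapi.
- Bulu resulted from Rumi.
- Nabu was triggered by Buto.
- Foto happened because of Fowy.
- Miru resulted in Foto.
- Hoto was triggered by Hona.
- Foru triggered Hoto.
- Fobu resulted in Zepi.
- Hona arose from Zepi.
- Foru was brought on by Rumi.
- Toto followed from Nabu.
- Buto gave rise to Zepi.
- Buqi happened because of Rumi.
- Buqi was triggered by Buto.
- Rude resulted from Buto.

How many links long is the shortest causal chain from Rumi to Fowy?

Shortest chain: Rumi → Foru → Hoto → Fowy.

3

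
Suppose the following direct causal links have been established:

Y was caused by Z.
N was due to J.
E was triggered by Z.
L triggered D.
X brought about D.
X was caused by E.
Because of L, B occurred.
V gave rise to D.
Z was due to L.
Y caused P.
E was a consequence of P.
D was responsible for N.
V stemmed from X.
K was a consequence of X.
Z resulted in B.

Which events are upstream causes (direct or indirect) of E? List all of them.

L, P, Y, Z

Immediate causes of E: Z, P.
Further upstream: L, Y.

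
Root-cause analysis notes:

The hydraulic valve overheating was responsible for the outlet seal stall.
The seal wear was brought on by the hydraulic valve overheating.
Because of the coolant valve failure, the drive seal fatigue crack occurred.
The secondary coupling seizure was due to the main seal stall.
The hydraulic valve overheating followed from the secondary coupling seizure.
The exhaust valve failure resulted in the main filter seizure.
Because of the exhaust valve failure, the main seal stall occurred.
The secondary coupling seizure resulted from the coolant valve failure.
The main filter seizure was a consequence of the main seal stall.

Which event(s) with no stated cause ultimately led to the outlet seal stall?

the coolant valve failure, the exhaust valve failure

Tracing upstream from the outlet seal stall: the outlet seal stall ← the hydraulic valve overheating ← the secondary coupling seizure ← the coolant valve failure.
A separate upstream branch: the outlet seal stall ← the hydraulic valve overheating ← the secondary coupling seizure ← the main seal stall ← the exhaust valve failure.
Each of those chain origins has no stated cause.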